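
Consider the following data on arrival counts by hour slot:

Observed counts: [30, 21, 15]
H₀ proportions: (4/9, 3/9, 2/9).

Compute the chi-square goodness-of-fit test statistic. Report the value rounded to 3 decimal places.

test statistic = 0.068

n = 66; E_i = n·p_i = [29.33, 22.00, 14.67]
χ² = (30−29.33)²/29.33 + (21−22.00)²/22.00 + (15−14.67)²/14.67 = 0.0682
df = 2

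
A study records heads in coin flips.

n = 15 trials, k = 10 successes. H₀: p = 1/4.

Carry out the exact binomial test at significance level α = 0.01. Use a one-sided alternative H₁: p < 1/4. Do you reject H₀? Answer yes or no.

Exact binomial: n=15, k=10, p₀=1/4=0.2500
P(X≤10) from Σ C(n,i)·p₀^i·(1−p₀)^(n−i)
p-value (one-sided, H₁ less) = 0.99988
At α=0.01: p ≥ α → fail to reject H₀

reject H₀: no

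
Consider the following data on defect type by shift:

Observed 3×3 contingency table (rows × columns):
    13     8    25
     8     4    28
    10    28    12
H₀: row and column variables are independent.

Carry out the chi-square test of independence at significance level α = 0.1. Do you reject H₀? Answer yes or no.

Row totals [46, 40, 50], col totals [31, 40, 65], n=136
χ² = (13−10.49)²/10.49 + (8−13.53)²/13.53 + (25−21.99)²/21.99 + (8−9.12)²/9.12 + (4−11.76)²/11.76 + (28−19.12)²/19.12 + (10−11.40)²/11.40 + (28−14.71)²/14.71 + (12−23.90)²/23.90 = 30.7770
df = 4
p-value (upper-tail) = 0.00000
At α=0.1: p < α → reject H₀

reject H₀: yes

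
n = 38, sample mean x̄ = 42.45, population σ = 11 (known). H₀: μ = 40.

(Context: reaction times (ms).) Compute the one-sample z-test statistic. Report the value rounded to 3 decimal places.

SE = σ/√n = 11/√38 = 1.7844
z = (x̄−μ₀)/SE = (42.45−40)/1.7844 = 1.3730

test statistic = 1.373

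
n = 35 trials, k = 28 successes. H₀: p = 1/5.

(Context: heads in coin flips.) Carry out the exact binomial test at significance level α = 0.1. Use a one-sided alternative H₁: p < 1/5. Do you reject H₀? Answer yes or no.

Exact binomial: n=35, k=28, p₀=1/5=0.2000
P(X≤28) from Σ C(n,i)·p₀^i·(1−p₀)^(n−i)
p-value (one-sided, H₁ less) = 1.00000
At α=0.1: p ≥ α → fail to reject H₀

reject H₀: no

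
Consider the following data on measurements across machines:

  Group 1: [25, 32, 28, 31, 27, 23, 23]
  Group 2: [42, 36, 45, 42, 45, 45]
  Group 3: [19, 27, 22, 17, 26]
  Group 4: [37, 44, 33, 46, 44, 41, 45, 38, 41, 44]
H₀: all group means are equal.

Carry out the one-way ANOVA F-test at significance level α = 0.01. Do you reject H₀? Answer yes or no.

Group means [27.00, 42.50, 22.20, 41.30], grand mean 34.571
SSB = Σnᵢ(x̄ᵢ−x̄)² = 1996.457; SSW = ΣΣ(x−x̄ᵢ)² = 370.400
MSB = 1996.457/3 = 665.4857; MSW = 370.400/24 = 15.4333
F = MSB/MSW = 43.1200
df = (3, 24)
p-value (upper-tail) = 0.00000
At α=0.01: p < α → reject H₀

reject H₀: yes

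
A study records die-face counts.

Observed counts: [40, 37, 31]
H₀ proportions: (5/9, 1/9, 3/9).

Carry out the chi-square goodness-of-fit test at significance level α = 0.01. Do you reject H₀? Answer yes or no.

n = 108; E_i = n·p_i = [60.00, 12.00, 36.00]
χ² = (40−60.00)²/60.00 + (37−12.00)²/12.00 + (31−36.00)²/36.00 = 59.4444
df = 2
p-value (upper-tail) = 0.00000
At α=0.01: p < α → reject H₀

reject H₀: yes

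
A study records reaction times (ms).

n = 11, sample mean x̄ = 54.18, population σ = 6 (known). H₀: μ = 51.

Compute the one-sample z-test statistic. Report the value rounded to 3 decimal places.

test statistic = 1.758

SE = σ/√n = 6/√11 = 1.8091
z = (x̄−μ₀)/SE = (54.18−51)/1.8091 = 1.7578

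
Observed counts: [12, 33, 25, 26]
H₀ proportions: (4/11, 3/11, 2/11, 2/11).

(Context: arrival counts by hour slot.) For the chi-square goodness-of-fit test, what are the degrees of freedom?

degrees of freedom = 3

df = k − 1 = 4 − 1 = 3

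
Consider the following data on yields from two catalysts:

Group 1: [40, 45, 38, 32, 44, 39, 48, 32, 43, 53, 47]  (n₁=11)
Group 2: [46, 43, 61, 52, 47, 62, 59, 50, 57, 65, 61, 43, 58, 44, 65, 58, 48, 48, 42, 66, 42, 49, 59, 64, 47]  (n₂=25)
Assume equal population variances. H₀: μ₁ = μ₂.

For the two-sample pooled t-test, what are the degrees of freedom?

degrees of freedom = 34

df = n₁ + n₂ − 2 = 11 + 25 − 2 = 34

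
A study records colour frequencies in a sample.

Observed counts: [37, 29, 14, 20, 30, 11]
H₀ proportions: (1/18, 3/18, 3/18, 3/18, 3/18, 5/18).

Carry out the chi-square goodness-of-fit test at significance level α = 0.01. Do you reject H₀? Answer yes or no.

reject H₀: yes

n = 141; E_i = n·p_i = [7.83, 23.50, 23.50, 23.50, 23.50, 39.17]
χ² = (37−7.83)²/7.83 + (29−23.50)²/23.50 + (14−23.50)²/23.50 + (20−23.50)²/23.50 + (30−23.50)²/23.50 + (11−39.17)²/39.17 = 136.3021
df = 5
p-value (upper-tail) = 0.00000
At α=0.01: p < α → reject H₀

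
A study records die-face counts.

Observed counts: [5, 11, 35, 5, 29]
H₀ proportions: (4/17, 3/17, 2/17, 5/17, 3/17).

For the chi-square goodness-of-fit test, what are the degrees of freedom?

df = k − 1 = 5 − 1 = 4

degrees of freedom = 4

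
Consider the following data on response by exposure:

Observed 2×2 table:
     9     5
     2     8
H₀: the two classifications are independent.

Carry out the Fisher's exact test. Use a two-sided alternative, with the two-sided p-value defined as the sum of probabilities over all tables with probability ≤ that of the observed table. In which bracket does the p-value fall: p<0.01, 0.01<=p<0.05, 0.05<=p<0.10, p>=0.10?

p-value bracket: 0.01<=p<0.05

Margins: r₁=14, r₂=10, c₁=11, c₂=13, n=24
p_obs = C(14,9)·C(10,2)/C(24,11); sum pmf over tables with pmf ≤ p_obs
p-value (two-sided) = 0.04718
→ bracket: 0.01<=p<0.05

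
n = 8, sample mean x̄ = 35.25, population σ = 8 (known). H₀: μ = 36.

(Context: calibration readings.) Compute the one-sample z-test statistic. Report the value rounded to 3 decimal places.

SE = σ/√n = 8/√8 = 2.8284
z = (x̄−μ₀)/SE = (35.25−36)/2.8284 = -0.2652

test statistic = -0.265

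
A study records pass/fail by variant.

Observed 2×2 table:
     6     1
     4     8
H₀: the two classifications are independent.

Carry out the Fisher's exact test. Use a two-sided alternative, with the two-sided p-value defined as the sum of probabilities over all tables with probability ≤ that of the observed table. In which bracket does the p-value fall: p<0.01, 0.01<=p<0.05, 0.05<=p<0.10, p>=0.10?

p-value bracket: 0.05<=p<0.10

Margins: r₁=7, r₂=12, c₁=10, c₂=9, n=19
p_obs = C(7,6)·C(12,4)/C(19,10); sum pmf over tables with pmf ≤ p_obs
p-value (two-sided) = 0.05728
→ bracket: 0.05<=p<0.10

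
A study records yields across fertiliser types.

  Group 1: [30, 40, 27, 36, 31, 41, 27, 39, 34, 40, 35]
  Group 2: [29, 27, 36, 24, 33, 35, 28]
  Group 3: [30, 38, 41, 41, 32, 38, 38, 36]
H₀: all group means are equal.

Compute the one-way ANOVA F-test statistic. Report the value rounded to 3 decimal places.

test statistic = 3.687

Group means [34.55, 30.29, 36.75], grand mean 34.077
SSB = Σnᵢ(x̄ᵢ−x̄)² = 160.190; SSW = ΣΣ(x−x̄ᵢ)² = 499.656
MSB = 160.190/2 = 80.0952; MSW = 499.656/23 = 21.7242
F = MSB/MSW = 3.6869
df = (2, 23)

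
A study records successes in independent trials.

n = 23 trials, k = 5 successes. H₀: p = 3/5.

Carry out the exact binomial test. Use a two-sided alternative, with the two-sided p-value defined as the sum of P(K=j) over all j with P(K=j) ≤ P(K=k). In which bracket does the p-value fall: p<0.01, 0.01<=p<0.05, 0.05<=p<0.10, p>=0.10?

Exact binomial: n=23, k=5, p₀=3/5=0.6000
P(X=j) = C(n,j)·p₀^j·(1−p₀)^(n−j); p = Σ P(X=j) over j with P(X=j) ≤ P(X=5)
p-value (two-sided) = 0.00034
→ bracket: p<0.01

p-value bracket: p<0.01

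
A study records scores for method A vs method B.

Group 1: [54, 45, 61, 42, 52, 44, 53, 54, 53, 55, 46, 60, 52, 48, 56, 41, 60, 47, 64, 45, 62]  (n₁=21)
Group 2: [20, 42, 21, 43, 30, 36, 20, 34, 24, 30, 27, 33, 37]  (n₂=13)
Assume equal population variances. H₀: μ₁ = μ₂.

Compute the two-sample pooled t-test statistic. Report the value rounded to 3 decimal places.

x̄₁=52.095, s₁=6.884, n₁=21
x̄₂=30.538, s₂=7.881, n₂=13
s_p² = [20·6.884² + 12·7.881²]/32 = 52.9075
SE = √(s_p²·(1/21+1/13)) = 2.5669
t = (52.095−30.538)/2.5669 = 8.3978
df = 32

test statistic = 8.398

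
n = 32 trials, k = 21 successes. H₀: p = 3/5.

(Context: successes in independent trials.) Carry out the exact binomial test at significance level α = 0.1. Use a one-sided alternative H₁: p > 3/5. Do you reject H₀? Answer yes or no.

reject H₀: no

Exact binomial: n=32, k=21, p₀=3/5=0.6000
P(X≥21) from Σ C(n,i)·p₀^i·(1−p₀)^(n−i)
p-value (one-sided, H₁ greater) = 0.32330
At α=0.1: p ≥ α → fail to reject H₀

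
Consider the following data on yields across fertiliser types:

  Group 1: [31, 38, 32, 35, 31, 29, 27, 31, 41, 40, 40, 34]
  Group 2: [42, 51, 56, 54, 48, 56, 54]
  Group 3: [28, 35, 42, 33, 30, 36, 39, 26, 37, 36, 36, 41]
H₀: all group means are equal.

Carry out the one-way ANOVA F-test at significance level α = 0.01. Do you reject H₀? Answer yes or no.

Group means [34.08, 51.57, 34.92], grand mean 38.355
SSB = Σnᵢ(x̄ᵢ−x̄)² = 1583.549; SSW = ΣΣ(x−x̄ᵢ)² = 665.548
MSB = 1583.549/2 = 791.7746; MSW = 665.548/28 = 23.7696
F = MSB/MSW = 33.3104
df = (2, 28)
p-value (upper-tail) = 0.00000
At α=0.01: p < α → reject H₀

reject H₀: yes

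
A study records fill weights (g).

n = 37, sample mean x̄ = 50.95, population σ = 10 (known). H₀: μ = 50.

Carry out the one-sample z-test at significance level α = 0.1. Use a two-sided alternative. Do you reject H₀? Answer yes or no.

reject H₀: no

SE = σ/√n = 10/√37 = 1.6440
z = (x̄−μ₀)/SE = (50.95−50)/1.6440 = 0.5779
p-value (two-sided) = 0.56336
At α=0.1: p ≥ α → fail to reject H₀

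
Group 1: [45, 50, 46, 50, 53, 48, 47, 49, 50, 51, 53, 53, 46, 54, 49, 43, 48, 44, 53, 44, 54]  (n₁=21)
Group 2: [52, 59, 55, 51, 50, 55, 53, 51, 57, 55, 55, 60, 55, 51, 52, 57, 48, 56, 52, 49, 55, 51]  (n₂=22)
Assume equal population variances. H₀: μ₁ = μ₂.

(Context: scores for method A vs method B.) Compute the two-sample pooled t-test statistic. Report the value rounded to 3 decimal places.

x̄₁=49.048, s₁=3.514, n₁=21
x̄₂=53.591, s₂=3.172, n₂=22
s_p² = [20·3.514² + 21·3.172²]/41 = 11.1773
SE = √(s_p²·(1/21+1/22)) = 1.0200
t = (49.048−53.591)/1.0200 = -4.4544
df = 41

test statistic = -4.454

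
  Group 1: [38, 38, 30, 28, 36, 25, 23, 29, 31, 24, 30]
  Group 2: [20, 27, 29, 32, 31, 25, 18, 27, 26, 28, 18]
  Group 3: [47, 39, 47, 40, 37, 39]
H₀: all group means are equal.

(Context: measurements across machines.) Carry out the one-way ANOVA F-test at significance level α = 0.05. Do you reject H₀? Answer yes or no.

reject H₀: yes

Group means [30.18, 25.55, 41.50], grand mean 30.786
SSB = Σnᵢ(x̄ᵢ−x̄)² = 994.851; SSW = ΣΣ(x−x̄ᵢ)² = 613.864
MSB = 994.851/2 = 497.4253; MSW = 613.864/25 = 24.5545
F = MSB/MSW = 20.2580
df = (2, 25)
p-value (upper-tail) = 0.00001
At α=0.05: p < α → reject H₀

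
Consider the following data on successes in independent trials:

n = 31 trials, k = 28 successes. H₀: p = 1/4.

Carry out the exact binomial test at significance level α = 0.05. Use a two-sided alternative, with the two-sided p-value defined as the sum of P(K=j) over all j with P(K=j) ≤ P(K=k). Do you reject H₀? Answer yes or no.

reject H₀: yes

Exact binomial: n=31, k=28, p₀=1/4=0.2500
P(X=j) = C(n,j)·p₀^j·(1−p₀)^(n−j); p = Σ P(X=j) over j with P(X=j) ≤ P(X=28)
p-value (two-sided) = 0.00000
At α=0.05: p < α → reject H₀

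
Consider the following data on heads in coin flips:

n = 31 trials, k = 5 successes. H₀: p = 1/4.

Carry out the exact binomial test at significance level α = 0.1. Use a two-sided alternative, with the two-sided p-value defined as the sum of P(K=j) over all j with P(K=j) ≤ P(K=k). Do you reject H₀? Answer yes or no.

reject H₀: no

Exact binomial: n=31, k=5, p₀=1/4=0.2500
P(X=j) = C(n,j)·p₀^j·(1−p₀)^(n−j); p = Σ P(X=j) over j with P(X=j) ≤ P(X=5)
p-value (two-sided) = 0.30486
At α=0.1: p ≥ α → fail to reject H₀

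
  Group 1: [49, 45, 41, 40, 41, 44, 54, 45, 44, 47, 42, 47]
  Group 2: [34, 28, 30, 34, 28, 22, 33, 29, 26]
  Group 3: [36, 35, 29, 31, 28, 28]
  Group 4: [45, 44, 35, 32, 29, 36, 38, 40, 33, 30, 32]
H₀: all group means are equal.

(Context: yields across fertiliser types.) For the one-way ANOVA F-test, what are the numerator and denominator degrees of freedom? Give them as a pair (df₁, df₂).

k = 4 groups, N = 38 total
df = (k−1, N−k) = (4−1, 38−4) = (3, 34)

degrees of freedom = [3, 34]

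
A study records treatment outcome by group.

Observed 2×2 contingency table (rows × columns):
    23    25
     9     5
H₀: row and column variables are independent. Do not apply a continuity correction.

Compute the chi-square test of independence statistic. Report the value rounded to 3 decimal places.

Row totals [48, 14], col totals [32, 30], n=62
χ² = (23−24.77)²/24.77 + (25−23.23)²/23.23 + (9−7.23)²/7.23 + (5−6.77)²/6.77 = 1.1629
df = 1

test statistic = 1.163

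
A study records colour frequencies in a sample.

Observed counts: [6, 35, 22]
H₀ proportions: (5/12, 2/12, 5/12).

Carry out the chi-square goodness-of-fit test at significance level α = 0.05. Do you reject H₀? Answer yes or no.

reject H₀: yes

n = 63; E_i = n·p_i = [26.25, 10.50, 26.25]
χ² = (6−26.25)²/26.25 + (35−10.50)²/10.50 + (22−26.25)²/26.25 = 73.4762
df = 2
p-value (upper-tail) = 0.00000
At α=0.05: p < α → reject H₀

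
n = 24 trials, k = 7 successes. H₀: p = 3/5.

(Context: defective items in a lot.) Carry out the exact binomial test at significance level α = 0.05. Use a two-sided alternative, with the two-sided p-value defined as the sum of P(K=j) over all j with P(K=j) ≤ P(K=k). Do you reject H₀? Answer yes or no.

reject H₀: yes

Exact binomial: n=24, k=7, p₀=3/5=0.6000
P(X=j) = C(n,j)·p₀^j·(1−p₀)^(n−j); p = Σ P(X=j) over j with P(X=j) ≤ P(X=7)
p-value (two-sided) = 0.00287
At α=0.05: p < α → reject H₀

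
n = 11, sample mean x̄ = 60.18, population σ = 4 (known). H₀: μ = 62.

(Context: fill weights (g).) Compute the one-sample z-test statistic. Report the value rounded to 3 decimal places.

SE = σ/√n = 4/√11 = 1.2060
z = (x̄−μ₀)/SE = (60.18−62)/1.2060 = -1.5091

test statistic = -1.509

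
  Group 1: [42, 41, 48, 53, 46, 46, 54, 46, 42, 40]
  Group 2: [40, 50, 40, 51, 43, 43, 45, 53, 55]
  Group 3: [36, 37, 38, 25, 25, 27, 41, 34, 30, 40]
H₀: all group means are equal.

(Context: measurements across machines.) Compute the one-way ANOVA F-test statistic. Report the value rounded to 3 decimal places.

test statistic = 17.722

Group means [45.80, 46.67, 33.30], grand mean 41.759
SSB = Σnᵢ(x̄ᵢ−x̄)² = 1095.610; SSW = ΣΣ(x−x̄ᵢ)² = 803.700
MSB = 1095.610/2 = 547.8052; MSW = 803.700/26 = 30.9115
F = MSB/MSW = 17.7217
df = (2, 26)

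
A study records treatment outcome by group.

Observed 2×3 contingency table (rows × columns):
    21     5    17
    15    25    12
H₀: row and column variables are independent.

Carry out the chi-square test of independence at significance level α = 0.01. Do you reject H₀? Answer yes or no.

reject H₀: yes

Row totals [43, 52], col totals [36, 30, 29], n=95
χ² = (21−16.29)²/16.29 + (5−13.58)²/13.58 + (17−13.13)²/13.13 + (15−19.71)²/19.71 + (25−16.42)²/16.42 + (12−15.87)²/15.87 = 14.4727
df = 2
p-value (upper-tail) = 0.00072
At α=0.01: p < α → reject H₀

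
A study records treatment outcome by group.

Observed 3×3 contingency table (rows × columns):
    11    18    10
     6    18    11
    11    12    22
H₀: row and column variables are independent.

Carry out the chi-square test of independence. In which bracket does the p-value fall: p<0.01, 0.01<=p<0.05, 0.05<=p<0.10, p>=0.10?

p-value bracket: 0.05<=p<0.10

Row totals [39, 35, 45], col totals [28, 48, 43], n=119
χ² = (11−9.18)²/9.18 + (18−15.73)²/15.73 + (10−14.09)²/14.09 + (6−8.24)²/8.24 + (18−14.12)²/14.12 + (11−12.65)²/12.65 + (11−10.59)²/10.59 + (12−18.15)²/18.15 + (22−16.26)²/16.26 = 7.8934
df = 4
p-value (upper-tail) = 0.09556
→ bracket: 0.05<=p<0.10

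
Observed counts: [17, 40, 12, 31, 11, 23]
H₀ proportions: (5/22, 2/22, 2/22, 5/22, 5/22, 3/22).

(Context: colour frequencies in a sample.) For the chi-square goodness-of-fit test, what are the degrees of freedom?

degrees of freedom = 5

df = k − 1 = 6 − 1 = 5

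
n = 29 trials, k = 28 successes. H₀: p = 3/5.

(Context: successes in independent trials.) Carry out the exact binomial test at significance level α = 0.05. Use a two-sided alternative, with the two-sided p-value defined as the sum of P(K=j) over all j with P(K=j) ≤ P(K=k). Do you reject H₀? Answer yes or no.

reject H₀: yes

Exact binomial: n=29, k=28, p₀=3/5=0.6000
P(X=j) = C(n,j)·p₀^j·(1−p₀)^(n−j); p = Σ P(X=j) over j with P(X=j) ≤ P(X=28)
p-value (two-sided) = 0.00001
At α=0.05: p < α → reject H₀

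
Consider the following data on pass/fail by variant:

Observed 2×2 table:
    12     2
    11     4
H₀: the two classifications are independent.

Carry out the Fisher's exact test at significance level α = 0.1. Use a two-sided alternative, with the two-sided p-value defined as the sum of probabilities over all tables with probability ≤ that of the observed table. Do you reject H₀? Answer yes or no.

reject H₀: no

Margins: r₁=14, r₂=15, c₁=23, c₂=6, n=29
p_obs = C(14,12)·C(15,11)/C(29,23); sum pmf over tables with pmf ≤ p_obs
p-value (two-sided) = 0.65134
At α=0.1: p ≥ α → fail to reject H₀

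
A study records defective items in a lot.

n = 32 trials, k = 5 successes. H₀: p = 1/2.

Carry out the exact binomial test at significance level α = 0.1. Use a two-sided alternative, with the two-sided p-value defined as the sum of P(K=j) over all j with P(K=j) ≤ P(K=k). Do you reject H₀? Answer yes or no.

reject H₀: yes

Exact binomial: n=32, k=5, p₀=1/2=0.5000
P(X=j) = C(n,j)·p₀^j·(1−p₀)^(n−j); p = Σ P(X=j) over j with P(X=j) ≤ P(X=5)
p-value (two-sided) = 0.00011
At α=0.1: p < α → reject H₀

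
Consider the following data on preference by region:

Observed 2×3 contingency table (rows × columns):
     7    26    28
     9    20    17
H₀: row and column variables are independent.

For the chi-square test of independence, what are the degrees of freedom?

degrees of freedom = 2

df = (r−1)(c−1) = (2−1)·(3−1) = 2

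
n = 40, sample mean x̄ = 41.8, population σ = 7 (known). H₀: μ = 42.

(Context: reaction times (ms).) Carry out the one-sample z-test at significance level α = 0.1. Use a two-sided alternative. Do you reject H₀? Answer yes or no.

reject H₀: no

SE = σ/√n = 7/√40 = 1.1068
z = (x̄−μ₀)/SE = (41.8−42)/1.1068 = -0.1807
p-value (two-sided) = 0.85660
At α=0.1: p ≥ α → fail to reject H₀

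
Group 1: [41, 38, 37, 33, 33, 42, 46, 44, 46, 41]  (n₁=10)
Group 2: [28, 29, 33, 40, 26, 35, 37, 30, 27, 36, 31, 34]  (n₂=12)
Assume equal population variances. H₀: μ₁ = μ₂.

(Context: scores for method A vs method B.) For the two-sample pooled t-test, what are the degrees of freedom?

df = n₁ + n₂ − 2 = 10 + 12 − 2 = 20

degrees of freedom = 20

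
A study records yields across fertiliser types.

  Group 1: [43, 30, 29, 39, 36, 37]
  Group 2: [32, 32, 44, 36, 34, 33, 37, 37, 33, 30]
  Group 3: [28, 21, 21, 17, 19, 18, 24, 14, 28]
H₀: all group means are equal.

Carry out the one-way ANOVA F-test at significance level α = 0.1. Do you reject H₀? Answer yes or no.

reject H₀: yes

Group means [35.67, 34.80, 21.11], grand mean 30.080
SSB = Σnᵢ(x̄ᵢ−x̄)² = 1134.018; SSW = ΣΣ(x−x̄ᵢ)² = 469.822
MSB = 1134.018/2 = 567.0089; MSW = 469.822/22 = 21.3556
F = MSB/MSW = 26.5509
df = (2, 22)
p-value (upper-tail) = 0.00000
At α=0.1: p < α → reject H₀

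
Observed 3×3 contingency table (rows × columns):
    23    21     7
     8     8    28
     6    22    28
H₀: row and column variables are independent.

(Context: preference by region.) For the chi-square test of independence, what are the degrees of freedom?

degrees of freedom = 4

df = (r−1)(c−1) = (3−1)·(3−1) = 4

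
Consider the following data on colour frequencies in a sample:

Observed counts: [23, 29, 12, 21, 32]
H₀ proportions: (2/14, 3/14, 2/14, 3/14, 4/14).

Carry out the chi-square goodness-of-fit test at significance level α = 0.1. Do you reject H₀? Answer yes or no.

reject H₀: no

n = 117; E_i = n·p_i = [16.71, 25.07, 16.71, 25.07, 33.43]
χ² = (23−16.71)²/16.71 + (29−25.07)²/25.07 + (12−16.71)²/16.71 + (21−25.07)²/25.07 + (32−33.43)²/33.43 = 5.0313
df = 4
p-value (upper-tail) = 0.28410
At α=0.1: p ≥ α → fail to reject H₀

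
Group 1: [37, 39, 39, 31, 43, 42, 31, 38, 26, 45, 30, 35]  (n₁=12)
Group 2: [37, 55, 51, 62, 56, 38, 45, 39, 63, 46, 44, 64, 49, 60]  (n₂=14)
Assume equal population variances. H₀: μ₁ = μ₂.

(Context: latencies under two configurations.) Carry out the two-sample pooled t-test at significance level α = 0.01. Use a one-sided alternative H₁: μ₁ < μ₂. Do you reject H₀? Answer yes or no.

reject H₀: yes

x̄₁=36.333, s₁=5.836, n₁=12
x̄₂=50.643, s₂=9.516, n₂=14
s_p² = [11·5.836² + 13·9.516²]/24 = 64.6617
SE = √(s_p²·(1/12+1/14)) = 3.1634
t = (36.333−50.643)/3.1634 = -4.5234
df = 24
p-value (one-sided, H₁ less) = 0.00007
At α=0.01: p < α → reject H₀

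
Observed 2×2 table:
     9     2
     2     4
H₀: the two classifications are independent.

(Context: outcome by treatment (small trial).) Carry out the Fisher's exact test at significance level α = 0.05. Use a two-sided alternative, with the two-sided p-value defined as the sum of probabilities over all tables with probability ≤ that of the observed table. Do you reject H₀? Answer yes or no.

Margins: r₁=11, r₂=6, c₁=11, c₂=6, n=17
p_obs = C(11,9)·C(6,2)/C(17,11); sum pmf over tables with pmf ≤ p_obs
p-value (two-sided) = 0.10941
At α=0.05: p ≥ α → fail to reject H₀

reject H₀: no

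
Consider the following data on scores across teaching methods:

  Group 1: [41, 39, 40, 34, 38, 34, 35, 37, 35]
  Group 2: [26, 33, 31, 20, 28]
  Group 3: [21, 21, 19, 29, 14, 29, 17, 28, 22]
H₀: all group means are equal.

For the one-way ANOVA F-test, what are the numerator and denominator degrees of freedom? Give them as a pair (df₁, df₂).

k = 3 groups, N = 23 total
df = (k−1, N−k) = (3−1, 23−3) = (2, 20)

degrees of freedom = [2, 20]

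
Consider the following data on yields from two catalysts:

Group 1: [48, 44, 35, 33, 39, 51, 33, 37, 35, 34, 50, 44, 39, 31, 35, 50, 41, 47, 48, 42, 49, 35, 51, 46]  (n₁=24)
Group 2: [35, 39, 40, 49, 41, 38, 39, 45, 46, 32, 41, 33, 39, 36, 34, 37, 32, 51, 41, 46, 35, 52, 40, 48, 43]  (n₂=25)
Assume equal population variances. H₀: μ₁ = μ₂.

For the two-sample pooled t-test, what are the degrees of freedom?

degrees of freedom = 47

df = n₁ + n₂ − 2 = 24 + 25 − 2 = 47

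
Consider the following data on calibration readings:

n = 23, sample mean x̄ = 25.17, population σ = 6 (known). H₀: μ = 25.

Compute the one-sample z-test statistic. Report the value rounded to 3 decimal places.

SE = σ/√n = 6/√23 = 1.2511
z = (x̄−μ₀)/SE = (25.17−25)/1.2511 = 0.1359

test statistic = 0.136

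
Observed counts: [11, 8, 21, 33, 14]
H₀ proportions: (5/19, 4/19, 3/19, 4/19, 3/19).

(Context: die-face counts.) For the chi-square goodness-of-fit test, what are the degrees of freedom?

df = k − 1 = 5 − 1 = 4

degrees of freedom = 4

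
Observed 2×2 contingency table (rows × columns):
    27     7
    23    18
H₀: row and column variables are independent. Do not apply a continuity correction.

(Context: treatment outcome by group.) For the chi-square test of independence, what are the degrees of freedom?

degrees of freedom = 1

df = (r−1)(c−1) = (2−1)·(2−1) = 1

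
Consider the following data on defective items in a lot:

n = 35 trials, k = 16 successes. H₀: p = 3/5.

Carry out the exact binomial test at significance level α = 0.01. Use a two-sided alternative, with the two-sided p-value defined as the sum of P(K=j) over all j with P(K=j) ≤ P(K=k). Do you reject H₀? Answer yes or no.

Exact binomial: n=35, k=16, p₀=3/5=0.6000
P(X=j) = C(n,j)·p₀^j·(1−p₀)^(n−j); p = Σ P(X=j) over j with P(X=j) ≤ P(X=16)
p-value (two-sided) = 0.08749
At α=0.01: p ≥ α → fail to reject H₀

reject H₀: no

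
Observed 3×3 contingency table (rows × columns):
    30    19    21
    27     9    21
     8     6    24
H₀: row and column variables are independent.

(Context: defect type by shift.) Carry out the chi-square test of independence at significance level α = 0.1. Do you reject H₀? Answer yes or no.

reject H₀: yes

Row totals [70, 57, 38], col totals [65, 34, 66], n=165
χ² = (30−27.58)²/27.58 + (19−14.42)²/14.42 + (21−28.00)²/28.00 + (27−22.45)²/22.45 + (9−11.75)²/11.75 + (21−22.80)²/22.80 + (8−14.97)²/14.97 + (6−7.83)²/7.83 + (24−15.20)²/15.20 = 13.8862
df = 4
p-value (upper-tail) = 0.00767
At α=0.1: p < α → reject H₀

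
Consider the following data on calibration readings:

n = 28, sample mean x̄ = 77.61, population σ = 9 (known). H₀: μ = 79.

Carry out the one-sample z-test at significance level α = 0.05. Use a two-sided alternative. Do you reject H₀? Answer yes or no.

reject H₀: no

SE = σ/√n = 9/√28 = 1.7008
z = (x̄−μ₀)/SE = (77.61−79)/1.7008 = -0.8172
p-value (two-sided) = 0.41379
At α=0.05: p ≥ α → fail to reject H₀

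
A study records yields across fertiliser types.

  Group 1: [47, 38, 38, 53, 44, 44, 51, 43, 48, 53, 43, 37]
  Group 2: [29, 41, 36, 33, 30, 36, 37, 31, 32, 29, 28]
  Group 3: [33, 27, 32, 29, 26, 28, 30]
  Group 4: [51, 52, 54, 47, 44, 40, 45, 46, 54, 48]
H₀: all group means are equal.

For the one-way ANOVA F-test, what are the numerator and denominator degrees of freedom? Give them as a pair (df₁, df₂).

degrees of freedom = [3, 36]

k = 4 groups, N = 40 total
df = (k−1, N−k) = (4−1, 40−4) = (3, 36)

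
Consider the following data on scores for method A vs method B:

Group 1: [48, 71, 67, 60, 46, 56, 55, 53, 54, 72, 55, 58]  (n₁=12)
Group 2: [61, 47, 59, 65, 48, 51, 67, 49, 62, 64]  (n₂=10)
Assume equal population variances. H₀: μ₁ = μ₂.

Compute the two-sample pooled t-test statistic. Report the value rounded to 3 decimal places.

test statistic = 0.179

x̄₁=57.917, s₁=8.295, n₁=12
x̄₂=57.300, s₂=7.732, n₂=10
s_p² = [11·8.295² + 9·7.732²]/20 = 64.7508
SE = √(s_p²·(1/12+1/10)) = 3.4454
t = (57.917−57.300)/3.4454 = 0.1790
df = 20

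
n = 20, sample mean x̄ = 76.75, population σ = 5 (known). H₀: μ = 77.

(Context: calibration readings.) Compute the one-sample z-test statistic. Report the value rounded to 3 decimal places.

SE = σ/√n = 5/√20 = 1.1180
z = (x̄−μ₀)/SE = (76.75−77)/1.1180 = -0.2236

test statistic = -0.224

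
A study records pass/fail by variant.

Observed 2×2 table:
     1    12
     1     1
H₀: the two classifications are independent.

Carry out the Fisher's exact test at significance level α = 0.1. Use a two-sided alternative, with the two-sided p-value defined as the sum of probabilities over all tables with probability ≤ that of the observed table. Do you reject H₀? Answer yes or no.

reject H₀: no

Margins: r₁=13, r₂=2, c₁=2, c₂=13, n=15
p_obs = C(13,1)·C(2,1)/C(15,2); sum pmf over tables with pmf ≤ p_obs
p-value (two-sided) = 0.25714
At α=0.1: p ≥ α → fail to reject H₀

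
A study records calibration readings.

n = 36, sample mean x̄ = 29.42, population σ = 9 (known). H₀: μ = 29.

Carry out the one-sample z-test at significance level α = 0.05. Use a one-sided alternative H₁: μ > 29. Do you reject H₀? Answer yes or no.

reject H₀: no

SE = σ/√n = 9/√36 = 1.5000
z = (x̄−μ₀)/SE = (29.42−29)/1.5000 = 0.2800
p-value (one-sided, H₁ greater) = 0.38974
At α=0.05: p ≥ α → fail to reject H₀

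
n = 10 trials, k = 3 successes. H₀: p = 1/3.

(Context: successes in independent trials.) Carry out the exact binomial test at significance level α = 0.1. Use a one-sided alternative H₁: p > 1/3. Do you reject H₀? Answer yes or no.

Exact binomial: n=10, k=3, p₀=1/3=0.3333
P(X≥3) from Σ C(n,i)·p₀^i·(1−p₀)^(n−i)
p-value (one-sided, H₁ greater) = 0.70086
At α=0.1: p ≥ α → fail to reject H₀

reject H₀: no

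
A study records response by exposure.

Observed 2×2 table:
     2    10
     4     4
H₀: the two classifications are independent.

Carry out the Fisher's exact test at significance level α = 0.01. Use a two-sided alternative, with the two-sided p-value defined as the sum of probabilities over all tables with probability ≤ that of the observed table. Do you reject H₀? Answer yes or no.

Margins: r₁=12, r₂=8, c₁=6, c₂=14, n=20
p_obs = C(12,2)·C(8,4)/C(20,6); sum pmf over tables with pmf ≤ p_obs
p-value (two-sided) = 0.16109
At α=0.01: p ≥ α → fail to reject H₀

reject H₀: no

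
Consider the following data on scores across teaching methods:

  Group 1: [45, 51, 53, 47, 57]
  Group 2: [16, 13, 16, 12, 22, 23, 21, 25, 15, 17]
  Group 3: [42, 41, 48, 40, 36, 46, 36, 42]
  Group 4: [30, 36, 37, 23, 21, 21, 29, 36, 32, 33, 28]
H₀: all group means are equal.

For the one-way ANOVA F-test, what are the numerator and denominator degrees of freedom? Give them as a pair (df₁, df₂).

degrees of freedom = [3, 30]

k = 4 groups, N = 34 total
df = (k−1, N−k) = (4−1, 34−4) = (3, 30)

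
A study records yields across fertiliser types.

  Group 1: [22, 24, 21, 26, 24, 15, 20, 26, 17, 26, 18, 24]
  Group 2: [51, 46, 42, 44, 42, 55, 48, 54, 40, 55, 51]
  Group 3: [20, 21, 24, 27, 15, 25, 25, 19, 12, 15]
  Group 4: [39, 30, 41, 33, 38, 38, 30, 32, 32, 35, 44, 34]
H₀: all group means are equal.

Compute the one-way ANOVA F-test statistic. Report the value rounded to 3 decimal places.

Group means [21.92, 48.00, 20.30, 35.50], grand mean 31.556
SSB = Σnᵢ(x̄ᵢ−x̄)² = 5543.094; SSW = ΣΣ(x−x̄ᵢ)² = 914.017
MSB = 5543.094/3 = 1847.6981; MSW = 914.017/41 = 22.2931
F = MSB/MSW = 82.8821
df = (3, 41)

test statistic = 82.882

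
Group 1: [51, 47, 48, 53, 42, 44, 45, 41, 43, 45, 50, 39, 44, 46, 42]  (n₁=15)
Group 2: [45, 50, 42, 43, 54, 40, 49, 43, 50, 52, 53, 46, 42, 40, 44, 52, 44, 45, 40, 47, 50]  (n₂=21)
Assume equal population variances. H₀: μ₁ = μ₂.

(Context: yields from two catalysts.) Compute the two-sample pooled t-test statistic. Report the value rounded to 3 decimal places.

test statistic = -0.625

x̄₁=45.333, s₁=3.904, n₁=15
x̄₂=46.238, s₂=4.527, n₂=21
s_p² = [14·3.904² + 20·4.527²]/34 = 18.3277
SE = √(s_p²·(1/15+1/21)) = 1.4473
t = (45.333−46.238)/1.4473 = -0.6251
df = 34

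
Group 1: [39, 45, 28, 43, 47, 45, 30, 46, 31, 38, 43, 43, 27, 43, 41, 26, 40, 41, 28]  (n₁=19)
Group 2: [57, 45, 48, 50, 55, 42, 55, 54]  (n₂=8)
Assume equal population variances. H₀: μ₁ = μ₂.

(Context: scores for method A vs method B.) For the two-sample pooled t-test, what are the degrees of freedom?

degrees of freedom = 25

df = n₁ + n₂ − 2 = 19 + 8 − 2 = 25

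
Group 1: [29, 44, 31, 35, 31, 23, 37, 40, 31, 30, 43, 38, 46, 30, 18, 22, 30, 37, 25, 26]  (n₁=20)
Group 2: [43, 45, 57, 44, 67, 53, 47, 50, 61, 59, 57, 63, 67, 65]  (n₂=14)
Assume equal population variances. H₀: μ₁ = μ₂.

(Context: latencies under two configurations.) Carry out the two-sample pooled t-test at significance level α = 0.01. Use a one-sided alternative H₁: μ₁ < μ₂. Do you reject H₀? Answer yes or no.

x̄₁=32.300, s₁=7.623, n₁=20
x̄₂=55.571, s₂=8.618, n₂=14
s_p² = [19·7.623² + 13·8.618²]/32 = 64.6759
SE = √(s_p²·(1/20+1/14)) = 2.8024
t = (32.300−55.571)/2.8024 = -8.3041
df = 32
p-value (one-sided, H₁ less) = 0.00000
At α=0.01: p < α → reject H₀

reject H₀: yes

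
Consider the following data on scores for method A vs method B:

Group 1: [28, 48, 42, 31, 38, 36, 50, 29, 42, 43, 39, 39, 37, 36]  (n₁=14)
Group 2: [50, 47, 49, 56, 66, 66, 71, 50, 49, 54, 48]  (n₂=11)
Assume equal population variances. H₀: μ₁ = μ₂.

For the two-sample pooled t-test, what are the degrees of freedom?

df = n₁ + n₂ − 2 = 14 + 11 − 2 = 23

degrees of freedom = 23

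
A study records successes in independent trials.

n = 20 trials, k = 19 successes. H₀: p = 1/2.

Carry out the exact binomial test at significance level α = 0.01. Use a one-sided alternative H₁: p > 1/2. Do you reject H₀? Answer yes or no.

Exact binomial: n=20, k=19, p₀=1/2=0.5000
P(X≥19) from Σ C(n,i)·p₀^i·(1−p₀)^(n−i)
p-value (one-sided, H₁ greater) = 0.00002
At α=0.01: p < α → reject H₀

reject H₀: yes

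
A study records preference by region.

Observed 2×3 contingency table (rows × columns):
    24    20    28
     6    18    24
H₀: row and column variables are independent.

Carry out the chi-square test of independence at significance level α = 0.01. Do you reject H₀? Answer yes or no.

Row totals [72, 48], col totals [30, 38, 52], n=120
χ² = (24−18.00)²/18.00 + (20−22.80)²/22.80 + (28−31.20)²/31.20 + (6−12.00)²/12.00 + (18−15.20)²/15.20 + (24−20.80)²/20.80 = 6.6802
df = 2
p-value (upper-tail) = 0.03543
At α=0.01: p ≥ α → fail to reject H₀

reject H₀: no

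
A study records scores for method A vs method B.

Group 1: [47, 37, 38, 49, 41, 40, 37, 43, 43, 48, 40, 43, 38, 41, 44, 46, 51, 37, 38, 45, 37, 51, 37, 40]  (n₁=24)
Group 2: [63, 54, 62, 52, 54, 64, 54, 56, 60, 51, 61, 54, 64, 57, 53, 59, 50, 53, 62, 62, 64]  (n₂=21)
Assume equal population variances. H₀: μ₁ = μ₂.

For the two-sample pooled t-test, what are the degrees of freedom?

df = n₁ + n₂ − 2 = 24 + 21 − 2 = 43

degrees of freedom = 43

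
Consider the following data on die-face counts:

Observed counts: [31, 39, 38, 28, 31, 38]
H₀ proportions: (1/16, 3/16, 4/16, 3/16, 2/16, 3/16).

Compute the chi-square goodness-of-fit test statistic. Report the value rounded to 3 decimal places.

n = 205; E_i = n·p_i = [12.81, 38.44, 51.25, 38.44, 25.62, 38.44]
χ² = (31−12.81)²/12.81 + (39−38.44)²/38.44 + (38−51.25)²/51.25 + (28−38.44)²/38.44 + (31−25.62)²/25.62 + (38−38.44)²/38.44 = 33.2179
df = 5

test statistic = 33.218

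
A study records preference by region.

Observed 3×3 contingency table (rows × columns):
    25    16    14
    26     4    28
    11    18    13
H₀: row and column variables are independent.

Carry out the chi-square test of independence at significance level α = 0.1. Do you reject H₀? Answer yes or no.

Row totals [55, 58, 42], col totals [62, 38, 55], n=155
χ² = (25−22.00)²/22.00 + (16−13.48)²/13.48 + (14−19.52)²/19.52 + (26−23.20)²/23.20 + (4−14.22)²/14.22 + (28−20.58)²/20.58 + (11−16.80)²/16.80 + (18−10.30)²/10.30 + (13−14.90)²/14.90 = 20.8033
df = 4
p-value (upper-tail) = 0.00035
At α=0.1: p < α → reject H₀

reject H₀: yes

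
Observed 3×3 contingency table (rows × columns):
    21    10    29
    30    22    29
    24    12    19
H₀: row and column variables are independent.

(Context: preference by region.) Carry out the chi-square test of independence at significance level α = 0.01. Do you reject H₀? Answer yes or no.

reject H₀: no

Row totals [60, 81, 55], col totals [75, 44, 77], n=196
χ² = (21−22.96)²/22.96 + (10−13.47)²/13.47 + (29−23.57)²/23.57 + (30−30.99)²/30.99 + (22−18.18)²/18.18 + (29−31.82)²/31.82 + (24−21.05)²/21.05 + (12−12.35)²/12.35 + (19−21.61)²/21.61 = 4.1331
df = 4
p-value (upper-tail) = 0.38830
At α=0.01: p ≥ α → fail to reject H₀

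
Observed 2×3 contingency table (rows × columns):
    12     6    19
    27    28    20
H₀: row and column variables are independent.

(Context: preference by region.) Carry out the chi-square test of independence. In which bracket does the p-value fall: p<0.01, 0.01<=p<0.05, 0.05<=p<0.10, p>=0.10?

Row totals [37, 75], col totals [39, 34, 39], n=112
χ² = (12−12.88)²/12.88 + (6−11.23)²/11.23 + (19−12.88)²/12.88 + (27−26.12)²/26.12 + (28−22.77)²/22.77 + (20−26.12)²/26.12 = 8.0658
df = 2
p-value (upper-tail) = 0.01772
→ bracket: 0.01<=p<0.05

p-value bracket: 0.01<=p<0.05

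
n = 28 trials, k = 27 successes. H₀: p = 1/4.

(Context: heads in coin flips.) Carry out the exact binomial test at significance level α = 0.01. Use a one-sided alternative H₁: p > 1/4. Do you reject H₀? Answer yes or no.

reject H₀: yes

Exact binomial: n=28, k=27, p₀=1/4=0.2500
P(X≥27) from Σ C(n,i)·p₀^i·(1−p₀)^(n−i)
p-value (one-sided, H₁ greater) = 0.00000
At α=0.01: p < α → reject H₀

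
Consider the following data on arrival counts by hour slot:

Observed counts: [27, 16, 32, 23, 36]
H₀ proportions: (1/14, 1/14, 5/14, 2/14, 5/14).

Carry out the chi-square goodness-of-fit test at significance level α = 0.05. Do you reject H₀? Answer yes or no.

n = 134; E_i = n·p_i = [9.57, 9.57, 47.86, 19.14, 47.86]
χ² = (27−9.57)²/9.57 + (16−9.57)²/9.57 + (32−47.86)²/47.86 + (23−19.14)²/19.14 + (36−47.86)²/47.86 = 45.0224
df = 4
p-value (upper-tail) = 0.00000
At α=0.05: p < α → reject H₀

reject H₀: yes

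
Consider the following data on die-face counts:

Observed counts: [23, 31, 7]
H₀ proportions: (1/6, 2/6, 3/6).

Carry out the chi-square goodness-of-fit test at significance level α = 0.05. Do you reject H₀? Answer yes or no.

n = 61; E_i = n·p_i = [10.17, 20.33, 30.50]
χ² = (23−10.17)²/10.17 + (31−20.33)²/20.33 + (7−30.50)²/30.50 = 39.9016
df = 2
p-value (upper-tail) = 0.00000
At α=0.05: p < α → reject H₀

reject H₀: yes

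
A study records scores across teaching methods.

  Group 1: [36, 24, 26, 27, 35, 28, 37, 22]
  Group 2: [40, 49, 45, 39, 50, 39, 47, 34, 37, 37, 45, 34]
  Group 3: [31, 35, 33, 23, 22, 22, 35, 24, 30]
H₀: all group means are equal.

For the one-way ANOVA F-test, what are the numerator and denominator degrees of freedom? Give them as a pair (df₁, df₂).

k = 3 groups, N = 29 total
df = (k−1, N−k) = (3−1, 29−3) = (2, 26)

degrees of freedom = [2, 26]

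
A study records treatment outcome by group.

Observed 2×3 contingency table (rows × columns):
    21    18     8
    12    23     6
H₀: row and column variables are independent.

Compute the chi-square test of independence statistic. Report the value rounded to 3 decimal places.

test statistic = 2.955

Row totals [47, 41], col totals [33, 41, 14], n=88
χ² = (21−17.62)²/17.62 + (18−21.90)²/21.90 + (8−7.48)²/7.48 + (12−15.38)²/15.38 + (23−19.10)²/19.10 + (6−6.52)²/6.52 = 2.9547
df = 2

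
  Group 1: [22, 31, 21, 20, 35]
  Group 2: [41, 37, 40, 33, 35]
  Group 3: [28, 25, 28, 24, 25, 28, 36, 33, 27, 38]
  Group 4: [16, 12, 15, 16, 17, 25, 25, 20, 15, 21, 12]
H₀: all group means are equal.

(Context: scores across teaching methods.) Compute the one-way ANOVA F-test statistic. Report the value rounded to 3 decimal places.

test statistic = 20.884

Group means [25.80, 37.20, 29.20, 17.64], grand mean 25.839
SSB = Σnᵢ(x̄ᵢ−x̄)² = 1498.448; SSW = ΣΣ(x−x̄ᵢ)² = 645.745
MSB = 1498.448/3 = 499.4827; MSW = 645.745/27 = 23.9165
F = MSB/MSW = 20.8844
df = (3, 27)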